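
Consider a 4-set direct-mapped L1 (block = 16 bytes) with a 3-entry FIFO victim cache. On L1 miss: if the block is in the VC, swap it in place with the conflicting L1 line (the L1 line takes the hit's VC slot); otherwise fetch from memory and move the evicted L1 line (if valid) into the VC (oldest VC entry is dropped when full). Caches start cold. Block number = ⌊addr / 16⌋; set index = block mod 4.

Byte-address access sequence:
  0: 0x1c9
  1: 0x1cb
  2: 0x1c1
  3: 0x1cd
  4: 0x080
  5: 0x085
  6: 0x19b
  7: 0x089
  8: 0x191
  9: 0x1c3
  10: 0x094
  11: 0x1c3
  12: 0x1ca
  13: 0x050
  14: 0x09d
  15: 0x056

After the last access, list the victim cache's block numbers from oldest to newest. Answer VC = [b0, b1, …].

VC = [8, 25, 9]

#0 0x1c9→b28/s0 MISS; vc=[]
#1 0x1cb→b28/s0 L1-HIT; vc=[]
#2 0x1c1→b28/s0 L1-HIT; vc=[]
#3 0x1cd→b28/s0 L1-HIT; vc=[]
#4 0x80→b8/s0 MISS; vc=[28]
#5 0x85→b8/s0 L1-HIT; vc=[28]
#6 0x19b→b25/s1 MISS; vc=[28]
#7 0x89→b8/s0 L1-HIT; vc=[28]
#8 0x191→b25/s1 L1-HIT; vc=[28]
#9 0x1c3→b28/s0 VC-HIT; vc=[8]
#10 0x94→b9/s1 MISS; vc=[8,25]
#11 0x1c3→b28/s0 L1-HIT; vc=[8,25]
#12 0x1ca→b28/s0 L1-HIT; vc=[8,25]
#13 0x50→b5/s1 MISS; vc=[8,25,9]
#14 0x9d→b9/s1 VC-HIT; vc=[8,25,5]
#15 0x56→b5/s1 VC-HIT; vc=[8,25,9]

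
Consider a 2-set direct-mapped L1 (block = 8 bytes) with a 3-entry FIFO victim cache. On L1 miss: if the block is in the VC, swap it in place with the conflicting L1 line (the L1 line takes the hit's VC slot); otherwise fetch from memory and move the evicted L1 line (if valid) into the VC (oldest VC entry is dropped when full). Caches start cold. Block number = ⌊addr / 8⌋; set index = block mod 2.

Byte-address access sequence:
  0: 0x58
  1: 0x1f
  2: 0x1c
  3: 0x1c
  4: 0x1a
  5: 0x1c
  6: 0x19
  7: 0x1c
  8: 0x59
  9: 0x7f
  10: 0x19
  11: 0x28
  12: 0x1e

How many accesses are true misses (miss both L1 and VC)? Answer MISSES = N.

MISSES = 4

0: 0x58 (blk 11, set 1) → MISS  vc=[]
1: 0x1f (blk 3, set 1) → MISS  vc=[11]
2: 0x1c (blk 3, set 1) → L1-HIT  vc=[11]
3: 0x1c (blk 3, set 1) → L1-HIT  vc=[11]
4: 0x1a (blk 3, set 1) → L1-HIT  vc=[11]
5: 0x1c (blk 3, set 1) → L1-HIT  vc=[11]
6: 0x19 (blk 3, set 1) → L1-HIT  vc=[11]
7: 0x1c (blk 3, set 1) → L1-HIT  vc=[11]
8: 0x59 (blk 11, set 1) → VC-HIT  vc=[3]
9: 0x7f (blk 15, set 1) → MISS  vc=[3, 11]
10: 0x19 (blk 3, set 1) → VC-HIT  vc=[15, 11]
11: 0x28 (blk 5, set 1) → MISS  vc=[15, 11, 3]
12: 0x1e (blk 3, set 1) → VC-HIT  vc=[15, 11, 5]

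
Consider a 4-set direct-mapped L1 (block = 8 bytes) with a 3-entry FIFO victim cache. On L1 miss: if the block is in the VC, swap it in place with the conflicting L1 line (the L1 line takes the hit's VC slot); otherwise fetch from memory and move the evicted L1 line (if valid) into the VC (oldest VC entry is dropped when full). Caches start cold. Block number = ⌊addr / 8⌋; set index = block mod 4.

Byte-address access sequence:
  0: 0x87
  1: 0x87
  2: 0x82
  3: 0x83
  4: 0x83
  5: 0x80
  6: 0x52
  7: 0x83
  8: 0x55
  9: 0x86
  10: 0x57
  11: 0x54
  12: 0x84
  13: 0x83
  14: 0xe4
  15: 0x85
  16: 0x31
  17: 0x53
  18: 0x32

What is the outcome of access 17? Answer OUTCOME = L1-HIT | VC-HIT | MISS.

OUTCOME = VC-HIT

0: 0x87 (blk 16, set 0) → MISS  vc=[]
1: 0x87 (blk 16, set 0) → L1-HIT  vc=[]
2: 0x82 (blk 16, set 0) → L1-HIT  vc=[]
3: 0x83 (blk 16, set 0) → L1-HIT  vc=[]
4: 0x83 (blk 16, set 0) → L1-HIT  vc=[]
5: 0x80 (blk 16, set 0) → L1-HIT  vc=[]
6: 0x52 (blk 10, set 2) → MISS  vc=[]
7: 0x83 (blk 16, set 0) → L1-HIT  vc=[]
8: 0x55 (blk 10, set 2) → L1-HIT  vc=[]
9: 0x86 (blk 16, set 0) → L1-HIT  vc=[]
10: 0x57 (blk 10, set 2) → L1-HIT  vc=[]
11: 0x54 (blk 10, set 2) → L1-HIT  vc=[]
12: 0x84 (blk 16, set 0) → L1-HIT  vc=[]
13: 0x83 (blk 16, set 0) → L1-HIT  vc=[]
14: 0xe4 (blk 28, set 0) → MISS  vc=[16]
15: 0x85 (blk 16, set 0) → VC-HIT  vc=[28]
16: 0x31 (blk 6, set 2) → MISS  vc=[28, 10]
17: 0x53 (blk 10, set 2) → VC-HIT  vc=[28, 6]
18: 0x32 (blk 6, set 2) → VC-HIT  vc=[28, 10]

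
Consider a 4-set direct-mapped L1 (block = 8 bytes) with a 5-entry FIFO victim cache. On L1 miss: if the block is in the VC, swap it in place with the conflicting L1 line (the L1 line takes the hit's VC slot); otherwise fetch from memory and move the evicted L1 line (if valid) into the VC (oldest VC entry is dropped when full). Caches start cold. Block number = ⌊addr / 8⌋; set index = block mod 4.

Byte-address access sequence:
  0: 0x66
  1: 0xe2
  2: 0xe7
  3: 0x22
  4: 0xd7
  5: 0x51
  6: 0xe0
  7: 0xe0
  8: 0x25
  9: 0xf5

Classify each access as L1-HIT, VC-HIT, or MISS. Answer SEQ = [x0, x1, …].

  [0] addr=0x66 blk=12 s=0: MISS | VC []
  [1] addr=0xe2 blk=28 s=0: MISS | VC [12]
  [2] addr=0xe7 blk=28 s=0: L1-HIT | VC [12]
  [3] addr=0x22 blk=4 s=0: MISS | VC [12, 28]
  [4] addr=0xd7 blk=26 s=2: MISS | VC [12, 28]
  [5] addr=0x51 blk=10 s=2: MISS | VC [12, 28, 26]
  [6] addr=0xe0 blk=28 s=0: VC-HIT | VC [12, 4, 26]
  [7] addr=0xe0 blk=28 s=0: L1-HIT | VC [12, 4, 26]
  [8] addr=0x25 blk=4 s=0: VC-HIT | VC [12, 28, 26]
  [9] addr=0xf5 blk=30 s=2: MISS | VC [12, 28, 26, 10]

SEQ = [MISS, MISS, L1-HIT, MISS, MISS, MISS, VC-HIT, L1-HIT, VC-HIT, MISS]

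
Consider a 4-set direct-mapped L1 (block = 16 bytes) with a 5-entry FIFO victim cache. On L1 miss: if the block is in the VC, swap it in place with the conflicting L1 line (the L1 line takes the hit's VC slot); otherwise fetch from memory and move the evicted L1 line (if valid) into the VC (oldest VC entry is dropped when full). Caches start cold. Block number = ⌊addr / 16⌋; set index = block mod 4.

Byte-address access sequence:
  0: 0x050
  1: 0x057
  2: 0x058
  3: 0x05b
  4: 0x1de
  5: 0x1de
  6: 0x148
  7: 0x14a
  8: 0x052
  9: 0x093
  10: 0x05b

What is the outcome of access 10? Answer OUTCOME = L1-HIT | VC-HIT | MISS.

0: 0x50 (blk 5, set 1) → MISS  vc=[]
1: 0x57 (blk 5, set 1) → L1-HIT  vc=[]
2: 0x58 (blk 5, set 1) → L1-HIT  vc=[]
3: 0x5b (blk 5, set 1) → L1-HIT  vc=[]
4: 0x1de (blk 29, set 1) → MISS  vc=[5]
5: 0x1de (blk 29, set 1) → L1-HIT  vc=[5]
6: 0x148 (blk 20, set 0) → MISS  vc=[5]
7: 0x14a (blk 20, set 0) → L1-HIT  vc=[5]
8: 0x52 (blk 5, set 1) → VC-HIT  vc=[29]
9: 0x93 (blk 9, set 1) → MISS  vc=[29, 5]
10: 0x5b (blk 5, set 1) → VC-HIT  vc=[29, 9]

OUTCOME = VC-HIT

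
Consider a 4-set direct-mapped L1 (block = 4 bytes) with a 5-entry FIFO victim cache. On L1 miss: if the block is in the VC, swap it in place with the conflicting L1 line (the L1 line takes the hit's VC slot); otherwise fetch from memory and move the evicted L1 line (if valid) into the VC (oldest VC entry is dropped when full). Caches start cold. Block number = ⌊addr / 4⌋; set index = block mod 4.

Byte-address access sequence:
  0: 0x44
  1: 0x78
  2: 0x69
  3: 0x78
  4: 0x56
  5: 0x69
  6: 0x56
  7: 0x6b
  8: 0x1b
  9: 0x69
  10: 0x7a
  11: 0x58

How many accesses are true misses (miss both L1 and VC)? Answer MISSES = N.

MISSES = 6

  [0] addr=0x44 blk=17 s=1: MISS | VC []
  [1] addr=0x78 blk=30 s=2: MISS | VC []
  [2] addr=0x69 blk=26 s=2: MISS | VC [30]
  [3] addr=0x78 blk=30 s=2: VC-HIT | VC [26]
  [4] addr=0x56 blk=21 s=1: MISS | VC [26, 17]
  [5] addr=0x69 blk=26 s=2: VC-HIT | VC [30, 17]
  [6] addr=0x56 blk=21 s=1: L1-HIT | VC [30, 17]
  [7] addr=0x6b blk=26 s=2: L1-HIT | VC [30, 17]
  [8] addr=0x1b blk=6 s=2: MISS | VC [30, 17, 26]
  [9] addr=0x69 blk=26 s=2: VC-HIT | VC [30, 17, 6]
  [10] addr=0x7a blk=30 s=2: VC-HIT | VC [26, 17, 6]
  [11] addr=0x58 blk=22 s=2: MISS | VC [26, 17, 6, 30]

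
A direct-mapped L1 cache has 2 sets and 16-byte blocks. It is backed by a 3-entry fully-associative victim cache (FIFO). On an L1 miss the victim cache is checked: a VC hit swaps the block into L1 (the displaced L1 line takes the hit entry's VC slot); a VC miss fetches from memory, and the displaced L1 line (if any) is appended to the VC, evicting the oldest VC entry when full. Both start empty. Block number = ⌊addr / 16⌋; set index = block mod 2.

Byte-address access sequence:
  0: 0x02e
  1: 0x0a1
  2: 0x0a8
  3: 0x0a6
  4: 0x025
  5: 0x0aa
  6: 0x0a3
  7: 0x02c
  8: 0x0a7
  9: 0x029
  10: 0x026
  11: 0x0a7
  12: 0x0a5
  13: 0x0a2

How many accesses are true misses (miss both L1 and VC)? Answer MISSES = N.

  [0] addr=0x2e blk=2 s=0: MISS | VC []
  [1] addr=0xa1 blk=10 s=0: MISS | VC [2]
  [2] addr=0xa8 blk=10 s=0: L1-HIT | VC [2]
  [3] addr=0xa6 blk=10 s=0: L1-HIT | VC [2]
  [4] addr=0x25 blk=2 s=0: VC-HIT | VC [10]
  [5] addr=0xaa blk=10 s=0: VC-HIT | VC [2]
  [6] addr=0xa3 blk=10 s=0: L1-HIT | VC [2]
  [7] addr=0x2c blk=2 s=0: VC-HIT | VC [10]
  [8] addr=0xa7 blk=10 s=0: VC-HIT | VC [2]
  [9] addr=0x29 blk=2 s=0: VC-HIT | VC [10]
  [10] addr=0x26 blk=2 s=0: L1-HIT | VC [10]
  [11] addr=0xa7 blk=10 s=0: VC-HIT | VC [2]
  [12] addr=0xa5 blk=10 s=0: L1-HIT | VC [2]
  [13] addr=0xa2 blk=10 s=0: L1-HIT | VC [2]

MISSES = 2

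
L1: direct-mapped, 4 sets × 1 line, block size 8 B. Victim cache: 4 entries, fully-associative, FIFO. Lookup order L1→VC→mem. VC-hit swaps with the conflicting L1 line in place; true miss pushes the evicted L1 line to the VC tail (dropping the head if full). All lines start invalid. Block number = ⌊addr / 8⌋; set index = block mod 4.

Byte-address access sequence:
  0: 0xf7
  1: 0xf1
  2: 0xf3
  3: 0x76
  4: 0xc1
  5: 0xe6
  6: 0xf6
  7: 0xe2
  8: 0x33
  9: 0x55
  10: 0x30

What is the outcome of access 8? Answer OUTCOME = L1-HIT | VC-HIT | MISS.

  [0] addr=0xf7 blk=30 s=2: MISS | VC []
  [1] addr=0xf1 blk=30 s=2: L1-HIT | VC []
  [2] addr=0xf3 blk=30 s=2: L1-HIT | VC []
  [3] addr=0x76 blk=14 s=2: MISS | VC [30]
  [4] addr=0xc1 blk=24 s=0: MISS | VC [30]
  [5] addr=0xe6 blk=28 s=0: MISS | VC [30, 24]
  [6] addr=0xf6 blk=30 s=2: VC-HIT | VC [14, 24]
  [7] addr=0xe2 blk=28 s=0: L1-HIT | VC [14, 24]
  [8] addr=0x33 blk=6 s=2: MISS | VC [14, 24, 30]
  [9] addr=0x55 blk=10 s=2: MISS | VC [14, 24, 30, 6]
  [10] addr=0x30 blk=6 s=2: VC-HIT | VC [14, 24, 30, 10]

OUTCOME = MISS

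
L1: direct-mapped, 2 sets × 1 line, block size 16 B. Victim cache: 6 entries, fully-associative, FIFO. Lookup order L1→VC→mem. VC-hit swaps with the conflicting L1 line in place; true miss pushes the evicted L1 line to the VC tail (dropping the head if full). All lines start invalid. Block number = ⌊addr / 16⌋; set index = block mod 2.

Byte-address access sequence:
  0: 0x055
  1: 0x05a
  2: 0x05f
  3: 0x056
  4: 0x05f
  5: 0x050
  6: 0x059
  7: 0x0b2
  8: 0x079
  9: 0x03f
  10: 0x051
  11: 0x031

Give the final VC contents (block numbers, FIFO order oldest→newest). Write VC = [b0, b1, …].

VC = [5, 11, 7]

0: 0x55 (blk 5, set 1) → MISS  vc=[]
1: 0x5a (blk 5, set 1) → L1-HIT  vc=[]
2: 0x5f (blk 5, set 1) → L1-HIT  vc=[]
3: 0x56 (blk 5, set 1) → L1-HIT  vc=[]
4: 0x5f (blk 5, set 1) → L1-HIT  vc=[]
5: 0x50 (blk 5, set 1) → L1-HIT  vc=[]
6: 0x59 (blk 5, set 1) → L1-HIT  vc=[]
7: 0xb2 (blk 11, set 1) → MISS  vc=[5]
8: 0x79 (blk 7, set 1) → MISS  vc=[5, 11]
9: 0x3f (blk 3, set 1) → MISS  vc=[5, 11, 7]
10: 0x51 (blk 5, set 1) → VC-HIT  vc=[3, 11, 7]
11: 0x31 (blk 3, set 1) → VC-HIT  vc=[5, 11, 7]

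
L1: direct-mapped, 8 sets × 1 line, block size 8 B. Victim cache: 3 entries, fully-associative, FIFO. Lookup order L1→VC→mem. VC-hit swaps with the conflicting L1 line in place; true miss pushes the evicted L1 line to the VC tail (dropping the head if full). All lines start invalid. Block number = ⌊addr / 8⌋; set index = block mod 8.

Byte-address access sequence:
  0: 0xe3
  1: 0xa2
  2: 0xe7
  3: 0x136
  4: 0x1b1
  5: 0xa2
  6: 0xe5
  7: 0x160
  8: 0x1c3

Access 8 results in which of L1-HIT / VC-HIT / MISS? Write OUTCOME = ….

OUTCOME = MISS

#0 0xe3→b28/s4 MISS; vc=[]
#1 0xa2→b20/s4 MISS; vc=[28]
#2 0xe7→b28/s4 VC-HIT; vc=[20]
#3 0x136→b38/s6 MISS; vc=[20]
#4 0x1b1→b54/s6 MISS; vc=[20,38]
#5 0xa2→b20/s4 VC-HIT; vc=[28,38]
#6 0xe5→b28/s4 VC-HIT; vc=[20,38]
#7 0x160→b44/s4 MISS; vc=[20,38,28]
#8 0x1c3→b56/s0 MISS; vc=[20,38,28]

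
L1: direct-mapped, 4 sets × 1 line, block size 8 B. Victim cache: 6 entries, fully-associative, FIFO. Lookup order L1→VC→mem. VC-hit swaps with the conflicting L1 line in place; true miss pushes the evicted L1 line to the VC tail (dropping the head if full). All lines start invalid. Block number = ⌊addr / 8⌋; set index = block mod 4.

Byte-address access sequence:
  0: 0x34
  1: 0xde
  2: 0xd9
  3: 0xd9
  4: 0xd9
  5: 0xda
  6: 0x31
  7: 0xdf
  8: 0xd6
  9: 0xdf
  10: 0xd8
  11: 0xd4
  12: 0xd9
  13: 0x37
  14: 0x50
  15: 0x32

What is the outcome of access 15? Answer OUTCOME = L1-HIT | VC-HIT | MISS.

0: 0x34 (blk 6, set 2) → MISS  vc=[]
1: 0xde (blk 27, set 3) → MISS  vc=[]
2: 0xd9 (blk 27, set 3) → L1-HIT  vc=[]
3: 0xd9 (blk 27, set 3) → L1-HIT  vc=[]
4: 0xd9 (blk 27, set 3) → L1-HIT  vc=[]
5: 0xda (blk 27, set 3) → L1-HIT  vc=[]
6: 0x31 (blk 6, set 2) → L1-HIT  vc=[]
7: 0xdf (blk 27, set 3) → L1-HIT  vc=[]
8: 0xd6 (blk 26, set 2) → MISS  vc=[6]
9: 0xdf (blk 27, set 3) → L1-HIT  vc=[6]
10: 0xd8 (blk 27, set 3) → L1-HIT  vc=[6]
11: 0xd4 (blk 26, set 2) → L1-HIT  vc=[6]
12: 0xd9 (blk 27, set 3) → L1-HIT  vc=[6]
13: 0x37 (blk 6, set 2) → VC-HIT  vc=[26]
14: 0x50 (blk 10, set 2) → MISS  vc=[26, 6]
15: 0x32 (blk 6, set 2) → VC-HIT  vc=[26, 10]

OUTCOME = VC-HIT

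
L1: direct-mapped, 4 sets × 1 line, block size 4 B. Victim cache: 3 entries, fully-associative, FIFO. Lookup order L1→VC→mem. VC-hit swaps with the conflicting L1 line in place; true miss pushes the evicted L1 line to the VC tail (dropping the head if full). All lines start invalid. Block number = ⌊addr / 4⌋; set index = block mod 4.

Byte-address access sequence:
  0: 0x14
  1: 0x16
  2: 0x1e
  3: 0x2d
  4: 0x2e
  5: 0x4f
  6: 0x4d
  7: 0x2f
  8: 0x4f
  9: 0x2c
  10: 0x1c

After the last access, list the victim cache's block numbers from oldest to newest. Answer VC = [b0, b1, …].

  [0] addr=0x14 blk=5 s=1: MISS | VC []
  [1] addr=0x16 blk=5 s=1: L1-HIT | VC []
  [2] addr=0x1e blk=7 s=3: MISS | VC []
  [3] addr=0x2d blk=11 s=3: MISS | VC [7]
  [4] addr=0x2e blk=11 s=3: L1-HIT | VC [7]
  [5] addr=0x4f blk=19 s=3: MISS | VC [7, 11]
  [6] addr=0x4d blk=19 s=3: L1-HIT | VC [7, 11]
  [7] addr=0x2f blk=11 s=3: VC-HIT | VC [7, 19]
  [8] addr=0x4f blk=19 s=3: VC-HIT | VC [7, 11]
  [9] addr=0x2c blk=11 s=3: VC-HIT | VC [7, 19]
  [10] addr=0x1c blk=7 s=3: VC-HIT | VC [11, 19]

VC = [11, 19]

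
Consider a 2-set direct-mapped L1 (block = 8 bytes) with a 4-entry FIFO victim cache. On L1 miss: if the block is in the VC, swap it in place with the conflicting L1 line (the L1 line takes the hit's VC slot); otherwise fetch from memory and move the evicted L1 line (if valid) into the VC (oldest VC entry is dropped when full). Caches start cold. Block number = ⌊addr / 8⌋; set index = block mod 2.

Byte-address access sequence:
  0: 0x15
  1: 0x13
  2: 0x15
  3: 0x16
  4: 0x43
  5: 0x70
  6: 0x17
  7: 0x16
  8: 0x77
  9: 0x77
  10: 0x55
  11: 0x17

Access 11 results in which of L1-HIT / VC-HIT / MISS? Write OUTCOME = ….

#0 0x15→b2/s0 MISS; vc=[]
#1 0x13→b2/s0 L1-HIT; vc=[]
#2 0x15→b2/s0 L1-HIT; vc=[]
#3 0x16→b2/s0 L1-HIT; vc=[]
#4 0x43→b8/s0 MISS; vc=[2]
#5 0x70→b14/s0 MISS; vc=[2,8]
#6 0x17→b2/s0 VC-HIT; vc=[14,8]
#7 0x16→b2/s0 L1-HIT; vc=[14,8]
#8 0x77→b14/s0 VC-HIT; vc=[2,8]
#9 0x77→b14/s0 L1-HIT; vc=[2,8]
#10 0x55→b10/s0 MISS; vc=[2,8,14]
#11 0x17→b2/s0 VC-HIT; vc=[10,8,14]

OUTCOME = VC-HIT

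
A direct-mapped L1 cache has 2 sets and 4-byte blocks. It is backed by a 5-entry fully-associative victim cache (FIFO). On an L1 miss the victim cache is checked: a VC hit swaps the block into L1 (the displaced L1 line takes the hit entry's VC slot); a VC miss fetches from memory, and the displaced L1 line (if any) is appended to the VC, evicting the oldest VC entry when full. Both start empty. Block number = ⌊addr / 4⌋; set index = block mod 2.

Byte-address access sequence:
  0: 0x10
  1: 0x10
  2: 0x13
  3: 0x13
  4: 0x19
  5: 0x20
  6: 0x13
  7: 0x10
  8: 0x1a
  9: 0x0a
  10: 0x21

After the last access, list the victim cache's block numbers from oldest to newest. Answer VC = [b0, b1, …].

VC = [2, 4, 6]

  [0] addr=0x10 blk=4 s=0: MISS | VC []
  [1] addr=0x10 blk=4 s=0: L1-HIT | VC []
  [2] addr=0x13 blk=4 s=0: L1-HIT | VC []
  [3] addr=0x13 blk=4 s=0: L1-HIT | VC []
  [4] addr=0x19 blk=6 s=0: MISS | VC [4]
  [5] addr=0x20 blk=8 s=0: MISS | VC [4, 6]
  [6] addr=0x13 blk=4 s=0: VC-HIT | VC [8, 6]
  [7] addr=0x10 blk=4 s=0: L1-HIT | VC [8, 6]
  [8] addr=0x1a blk=6 s=0: VC-HIT | VC [8, 4]
  [9] addr=0xa blk=2 s=0: MISS | VC [8, 4, 6]
  [10] addr=0x21 blk=8 s=0: VC-HIT | VC [2, 4, 6]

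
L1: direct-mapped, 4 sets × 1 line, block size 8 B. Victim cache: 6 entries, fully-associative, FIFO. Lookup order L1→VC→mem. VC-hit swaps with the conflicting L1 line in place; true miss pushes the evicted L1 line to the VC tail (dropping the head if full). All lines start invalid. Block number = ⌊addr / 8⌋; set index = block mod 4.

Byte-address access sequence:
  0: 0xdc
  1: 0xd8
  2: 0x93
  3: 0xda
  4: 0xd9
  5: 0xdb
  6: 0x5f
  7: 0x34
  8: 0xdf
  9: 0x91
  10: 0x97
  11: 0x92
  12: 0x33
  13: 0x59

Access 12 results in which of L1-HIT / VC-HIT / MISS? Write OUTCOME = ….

OUTCOME = VC-HIT

0: 0xdc (blk 27, set 3) → MISS  vc=[]
1: 0xd8 (blk 27, set 3) → L1-HIT  vc=[]
2: 0x93 (blk 18, set 2) → MISS  vc=[]
3: 0xda (blk 27, set 3) → L1-HIT  vc=[]
4: 0xd9 (blk 27, set 3) → L1-HIT  vc=[]
5: 0xdb (blk 27, set 3) → L1-HIT  vc=[]
6: 0x5f (blk 11, set 3) → MISS  vc=[27]
7: 0x34 (blk 6, set 2) → MISS  vc=[27, 18]
8: 0xdf (blk 27, set 3) → VC-HIT  vc=[11, 18]
9: 0x91 (blk 18, set 2) → VC-HIT  vc=[11, 6]
10: 0x97 (blk 18, set 2) → L1-HIT  vc=[11, 6]
11: 0x92 (blk 18, set 2) → L1-HIT  vc=[11, 6]
12: 0x33 (blk 6, set 2) → VC-HIT  vc=[11, 18]
13: 0x59 (blk 11, set 3) → VC-HIT  vc=[27, 18]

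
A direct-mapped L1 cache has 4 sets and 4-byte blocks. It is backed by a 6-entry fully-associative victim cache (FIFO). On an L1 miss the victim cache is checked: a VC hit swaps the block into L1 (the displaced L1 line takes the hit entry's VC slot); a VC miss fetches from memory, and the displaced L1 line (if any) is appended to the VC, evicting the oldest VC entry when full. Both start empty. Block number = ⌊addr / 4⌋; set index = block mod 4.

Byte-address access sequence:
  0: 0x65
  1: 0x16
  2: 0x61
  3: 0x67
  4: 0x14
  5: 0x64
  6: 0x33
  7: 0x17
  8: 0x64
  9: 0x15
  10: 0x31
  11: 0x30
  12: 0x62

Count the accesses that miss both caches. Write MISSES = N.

MISSES = 4

#0 0x65→b25/s1 MISS; vc=[]
#1 0x16→b5/s1 MISS; vc=[25]
#2 0x61→b24/s0 MISS; vc=[25]
#3 0x67→b25/s1 VC-HIT; vc=[5]
#4 0x14→b5/s1 VC-HIT; vc=[25]
#5 0x64→b25/s1 VC-HIT; vc=[5]
#6 0x33→b12/s0 MISS; vc=[5,24]
#7 0x17→b5/s1 VC-HIT; vc=[25,24]
#8 0x64→b25/s1 VC-HIT; vc=[5,24]
#9 0x15→b5/s1 VC-HIT; vc=[25,24]
#10 0x31→b12/s0 L1-HIT; vc=[25,24]
#11 0x30→b12/s0 L1-HIT; vc=[25,24]
#12 0x62→b24/s0 VC-HIT; vc=[25,12]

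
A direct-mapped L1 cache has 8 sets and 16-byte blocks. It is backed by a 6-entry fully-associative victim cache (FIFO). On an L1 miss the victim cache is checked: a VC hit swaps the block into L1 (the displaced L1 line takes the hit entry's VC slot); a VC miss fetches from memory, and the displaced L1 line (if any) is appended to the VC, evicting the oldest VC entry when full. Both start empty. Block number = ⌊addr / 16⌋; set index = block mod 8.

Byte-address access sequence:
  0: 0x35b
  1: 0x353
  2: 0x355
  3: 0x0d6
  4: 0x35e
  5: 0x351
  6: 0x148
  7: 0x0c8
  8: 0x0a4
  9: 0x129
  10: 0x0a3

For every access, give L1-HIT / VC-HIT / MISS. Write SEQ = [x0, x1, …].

SEQ = [MISS, L1-HIT, L1-HIT, MISS, VC-HIT, L1-HIT, MISS, MISS, MISS, MISS, VC-HIT]

0: 0x35b (blk 53, set 5) → MISS  vc=[]
1: 0x353 (blk 53, set 5) → L1-HIT  vc=[]
2: 0x355 (blk 53, set 5) → L1-HIT  vc=[]
3: 0xd6 (blk 13, set 5) → MISS  vc=[53]
4: 0x35e (blk 53, set 5) → VC-HIT  vc=[13]
5: 0x351 (blk 53, set 5) → L1-HIT  vc=[13]
6: 0x148 (blk 20, set 4) → MISS  vc=[13]
7: 0xc8 (blk 12, set 4) → MISS  vc=[13, 20]
8: 0xa4 (blk 10, set 2) → MISS  vc=[13, 20]
9: 0x129 (blk 18, set 2) → MISS  vc=[13, 20, 10]
10: 0xa3 (blk 10, set 2) → VC-HIT  vc=[13, 20, 18]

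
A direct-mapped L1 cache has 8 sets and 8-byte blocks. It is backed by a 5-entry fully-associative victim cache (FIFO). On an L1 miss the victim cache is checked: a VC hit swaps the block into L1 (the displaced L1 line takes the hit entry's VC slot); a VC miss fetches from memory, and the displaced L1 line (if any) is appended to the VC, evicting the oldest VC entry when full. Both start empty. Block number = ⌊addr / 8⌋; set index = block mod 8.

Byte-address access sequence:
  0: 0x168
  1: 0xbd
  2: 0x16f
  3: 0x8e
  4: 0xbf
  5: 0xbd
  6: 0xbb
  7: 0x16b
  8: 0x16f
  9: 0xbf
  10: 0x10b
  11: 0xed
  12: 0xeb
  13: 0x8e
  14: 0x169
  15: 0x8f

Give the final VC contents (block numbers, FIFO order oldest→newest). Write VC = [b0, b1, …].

#0 0x168→b45/s5 MISS; vc=[]
#1 0xbd→b23/s7 MISS; vc=[]
#2 0x16f→b45/s5 L1-HIT; vc=[]
#3 0x8e→b17/s1 MISS; vc=[]
#4 0xbf→b23/s7 L1-HIT; vc=[]
#5 0xbd→b23/s7 L1-HIT; vc=[]
#6 0xbb→b23/s7 L1-HIT; vc=[]
#7 0x16b→b45/s5 L1-HIT; vc=[]
#8 0x16f→b45/s5 L1-HIT; vc=[]
#9 0xbf→b23/s7 L1-HIT; vc=[]
#10 0x10b→b33/s1 MISS; vc=[17]
#11 0xed→b29/s5 MISS; vc=[17,45]
#12 0xeb→b29/s5 L1-HIT; vc=[17,45]
#13 0x8e→b17/s1 VC-HIT; vc=[33,45]
#14 0x169→b45/s5 VC-HIT; vc=[33,29]
#15 0x8f→b17/s1 L1-HIT; vc=[33,29]

VC = [33, 29]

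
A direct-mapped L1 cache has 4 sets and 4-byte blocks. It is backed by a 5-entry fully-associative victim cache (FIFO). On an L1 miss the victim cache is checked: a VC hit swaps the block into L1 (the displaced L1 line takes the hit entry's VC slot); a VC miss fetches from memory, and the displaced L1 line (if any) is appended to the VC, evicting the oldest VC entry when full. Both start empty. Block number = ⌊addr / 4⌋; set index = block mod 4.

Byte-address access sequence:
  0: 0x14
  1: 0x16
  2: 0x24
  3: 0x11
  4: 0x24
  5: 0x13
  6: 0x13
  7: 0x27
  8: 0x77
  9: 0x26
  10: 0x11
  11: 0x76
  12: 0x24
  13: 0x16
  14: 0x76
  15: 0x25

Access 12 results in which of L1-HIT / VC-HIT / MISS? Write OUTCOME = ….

OUTCOME = VC-HIT

0: 0x14 (blk 5, set 1) → MISS  vc=[]
1: 0x16 (blk 5, set 1) → L1-HIT  vc=[]
2: 0x24 (blk 9, set 1) → MISS  vc=[5]
3: 0x11 (blk 4, set 0) → MISS  vc=[5]
4: 0x24 (blk 9, set 1) → L1-HIT  vc=[5]
5: 0x13 (blk 4, set 0) → L1-HIT  vc=[5]
6: 0x13 (blk 4, set 0) → L1-HIT  vc=[5]
7: 0x27 (blk 9, set 1) → L1-HIT  vc=[5]
8: 0x77 (blk 29, set 1) → MISS  vc=[5, 9]
9: 0x26 (blk 9, set 1) → VC-HIT  vc=[5, 29]
10: 0x11 (blk 4, set 0) → L1-HIT  vc=[5, 29]
11: 0x76 (blk 29, set 1) → VC-HIT  vc=[5, 9]
12: 0x24 (blk 9, set 1) → VC-HIT  vc=[5, 29]
13: 0x16 (blk 5, set 1) → VC-HIT  vc=[9, 29]
14: 0x76 (blk 29, set 1) → VC-HIT  vc=[9, 5]
15: 0x25 (blk 9, set 1) → VC-HIT  vc=[29, 5]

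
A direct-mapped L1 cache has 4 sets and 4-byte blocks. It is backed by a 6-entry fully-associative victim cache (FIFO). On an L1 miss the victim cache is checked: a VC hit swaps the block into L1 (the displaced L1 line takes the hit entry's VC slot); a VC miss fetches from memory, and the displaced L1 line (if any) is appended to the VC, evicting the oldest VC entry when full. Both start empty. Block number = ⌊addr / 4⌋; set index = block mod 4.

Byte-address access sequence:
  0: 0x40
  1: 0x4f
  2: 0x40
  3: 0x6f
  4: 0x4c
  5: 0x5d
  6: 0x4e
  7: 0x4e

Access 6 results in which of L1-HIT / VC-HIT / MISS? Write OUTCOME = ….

OUTCOME = VC-HIT

  [0] addr=0x40 blk=16 s=0: MISS | VC []
  [1] addr=0x4f blk=19 s=3: MISS | VC []
  [2] addr=0x40 blk=16 s=0: L1-HIT | VC []
  [3] addr=0x6f blk=27 s=3: MISS | VC [19]
  [4] addr=0x4c blk=19 s=3: VC-HIT | VC [27]
  [5] addr=0x5d blk=23 s=3: MISS | VC [27, 19]
  [6] addr=0x4e blk=19 s=3: VC-HIT | VC [27, 23]
  [7] addr=0x4e blk=19 s=3: L1-HIT | VC [27, 23]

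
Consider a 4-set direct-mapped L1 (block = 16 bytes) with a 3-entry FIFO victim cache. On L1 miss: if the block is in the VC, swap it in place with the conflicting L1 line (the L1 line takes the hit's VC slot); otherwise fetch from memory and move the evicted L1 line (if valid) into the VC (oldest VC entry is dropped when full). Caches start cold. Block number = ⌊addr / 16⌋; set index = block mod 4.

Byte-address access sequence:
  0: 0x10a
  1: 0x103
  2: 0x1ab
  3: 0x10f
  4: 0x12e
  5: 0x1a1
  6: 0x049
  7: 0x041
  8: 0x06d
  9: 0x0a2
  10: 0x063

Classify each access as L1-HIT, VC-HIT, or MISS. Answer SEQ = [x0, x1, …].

SEQ = [MISS, L1-HIT, MISS, L1-HIT, MISS, VC-HIT, MISS, L1-HIT, MISS, MISS, VC-HIT]

0: 0x10a (blk 16, set 0) → MISS  vc=[]
1: 0x103 (blk 16, set 0) → L1-HIT  vc=[]
2: 0x1ab (blk 26, set 2) → MISS  vc=[]
3: 0x10f (blk 16, set 0) → L1-HIT  vc=[]
4: 0x12e (blk 18, set 2) → MISS  vc=[26]
5: 0x1a1 (blk 26, set 2) → VC-HIT  vc=[18]
6: 0x49 (blk 4, set 0) → MISS  vc=[18, 16]
7: 0x41 (blk 4, set 0) → L1-HIT  vc=[18, 16]
8: 0x6d (blk 6, set 2) → MISS  vc=[18, 16, 26]
9: 0xa2 (blk 10, set 2) → MISS  vc=[16, 26, 6]
10: 0x63 (blk 6, set 2) → VC-HIT  vc=[16, 26, 10]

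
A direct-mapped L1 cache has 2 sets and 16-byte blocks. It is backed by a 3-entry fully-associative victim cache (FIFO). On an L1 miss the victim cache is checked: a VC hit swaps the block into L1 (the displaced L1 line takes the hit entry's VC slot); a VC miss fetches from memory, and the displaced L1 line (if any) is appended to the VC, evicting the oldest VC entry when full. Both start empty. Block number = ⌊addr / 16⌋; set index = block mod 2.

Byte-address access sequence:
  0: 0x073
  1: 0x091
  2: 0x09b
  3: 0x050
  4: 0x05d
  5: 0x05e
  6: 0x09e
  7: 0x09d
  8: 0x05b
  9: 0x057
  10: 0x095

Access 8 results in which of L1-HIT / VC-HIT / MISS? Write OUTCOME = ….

  [0] addr=0x73 blk=7 s=1: MISS | VC []
  [1] addr=0x91 blk=9 s=1: MISS | VC [7]
  [2] addr=0x9b blk=9 s=1: L1-HIT | VC [7]
  [3] addr=0x50 blk=5 s=1: MISS | VC [7, 9]
  [4] addr=0x5d blk=5 s=1: L1-HIT | VC [7, 9]
  [5] addr=0x5e blk=5 s=1: L1-HIT | VC [7, 9]
  [6] addr=0x9e blk=9 s=1: VC-HIT | VC [7, 5]
  [7] addr=0x9d blk=9 s=1: L1-HIT | VC [7, 5]
  [8] addr=0x5b blk=5 s=1: VC-HIT | VC [7, 9]
  [9] addr=0x57 blk=5 s=1: L1-HIT | VC [7, 9]
  [10] addr=0x95 blk=9 s=1: VC-HIT | VC [7, 5]

OUTCOME = VC-HIT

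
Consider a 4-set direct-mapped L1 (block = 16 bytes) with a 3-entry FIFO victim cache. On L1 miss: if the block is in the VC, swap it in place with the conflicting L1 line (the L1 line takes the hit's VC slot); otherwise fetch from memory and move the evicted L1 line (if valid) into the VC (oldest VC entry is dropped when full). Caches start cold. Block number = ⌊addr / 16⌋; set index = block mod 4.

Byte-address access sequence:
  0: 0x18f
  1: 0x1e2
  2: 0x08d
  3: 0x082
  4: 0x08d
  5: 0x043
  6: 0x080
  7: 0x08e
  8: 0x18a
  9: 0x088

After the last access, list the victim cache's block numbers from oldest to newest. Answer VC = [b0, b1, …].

VC = [24, 4]

  [0] addr=0x18f blk=24 s=0: MISS | VC []
  [1] addr=0x1e2 blk=30 s=2: MISS | VC []
  [2] addr=0x8d blk=8 s=0: MISS | VC [24]
  [3] addr=0x82 blk=8 s=0: L1-HIT | VC [24]
  [4] addr=0x8d blk=8 s=0: L1-HIT | VC [24]
  [5] addr=0x43 blk=4 s=0: MISS | VC [24, 8]
  [6] addr=0x80 blk=8 s=0: VC-HIT | VC [24, 4]
  [7] addr=0x8e blk=8 s=0: L1-HIT | VC [24, 4]
  [8] addr=0x18a blk=24 s=0: VC-HIT | VC [8, 4]
  [9] addr=0x88 blk=8 s=0: VC-HIT | VC [24, 4]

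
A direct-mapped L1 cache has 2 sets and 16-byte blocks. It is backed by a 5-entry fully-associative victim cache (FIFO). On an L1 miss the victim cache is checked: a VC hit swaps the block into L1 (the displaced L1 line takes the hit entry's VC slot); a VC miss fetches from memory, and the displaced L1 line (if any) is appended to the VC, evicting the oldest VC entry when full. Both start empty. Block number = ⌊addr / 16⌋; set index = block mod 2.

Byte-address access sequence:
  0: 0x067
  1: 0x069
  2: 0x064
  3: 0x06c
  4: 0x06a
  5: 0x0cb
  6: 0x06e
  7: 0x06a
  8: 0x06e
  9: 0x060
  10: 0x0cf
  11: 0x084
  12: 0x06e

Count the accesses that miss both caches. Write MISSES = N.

MISSES = 3

#0 0x67→b6/s0 MISS; vc=[]
#1 0x69→b6/s0 L1-HIT; vc=[]
#2 0x64→b6/s0 L1-HIT; vc=[]
#3 0x6c→b6/s0 L1-HIT; vc=[]
#4 0x6a→b6/s0 L1-HIT; vc=[]
#5 0xcb→b12/s0 MISS; vc=[6]
#6 0x6e→b6/s0 VC-HIT; vc=[12]
#7 0x6a→b6/s0 L1-HIT; vc=[12]
#8 0x6e→b6/s0 L1-HIT; vc=[12]
#9 0x60→b6/s0 L1-HIT; vc=[12]
#10 0xcf→b12/s0 VC-HIT; vc=[6]
#11 0x84→b8/s0 MISS; vc=[6,12]
#12 0x6e→b6/s0 VC-HIT; vc=[8,12]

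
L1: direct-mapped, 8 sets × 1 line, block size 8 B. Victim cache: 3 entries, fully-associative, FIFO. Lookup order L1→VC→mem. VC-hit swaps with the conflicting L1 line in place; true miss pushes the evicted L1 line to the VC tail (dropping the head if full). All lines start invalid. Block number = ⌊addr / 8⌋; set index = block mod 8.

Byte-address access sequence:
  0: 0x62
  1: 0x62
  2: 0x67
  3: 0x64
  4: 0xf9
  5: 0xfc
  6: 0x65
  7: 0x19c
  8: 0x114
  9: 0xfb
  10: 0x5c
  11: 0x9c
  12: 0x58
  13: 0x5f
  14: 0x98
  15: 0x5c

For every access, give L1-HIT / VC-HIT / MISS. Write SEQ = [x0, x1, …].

0: 0x62 (blk 12, set 4) → MISS  vc=[]
1: 0x62 (blk 12, set 4) → L1-HIT  vc=[]
2: 0x67 (blk 12, set 4) → L1-HIT  vc=[]
3: 0x64 (blk 12, set 4) → L1-HIT  vc=[]
4: 0xf9 (blk 31, set 7) → MISS  vc=[]
5: 0xfc (blk 31, set 7) → L1-HIT  vc=[]
6: 0x65 (blk 12, set 4) → L1-HIT  vc=[]
7: 0x19c (blk 51, set 3) → MISS  vc=[]
8: 0x114 (blk 34, set 2) → MISS  vc=[]
9: 0xfb (blk 31, set 7) → L1-HIT  vc=[]
10: 0x5c (blk 11, set 3) → MISS  vc=[51]
11: 0x9c (blk 19, set 3) → MISS  vc=[51, 11]
12: 0x58 (blk 11, set 3) → VC-HIT  vc=[51, 19]
13: 0x5f (blk 11, set 3) → L1-HIT  vc=[51, 19]
14: 0x98 (blk 19, set 3) → VC-HIT  vc=[51, 11]
15: 0x5c (blk 11, set 3) → VC-HIT  vc=[51, 19]

SEQ = [MISS, L1-HIT, L1-HIT, L1-HIT, MISS, L1-HIT, L1-HIT, MISS, MISS, L1-HIT, MISS, MISS, VC-HIT, L1-HIT, VC-HIT, VC-HIT]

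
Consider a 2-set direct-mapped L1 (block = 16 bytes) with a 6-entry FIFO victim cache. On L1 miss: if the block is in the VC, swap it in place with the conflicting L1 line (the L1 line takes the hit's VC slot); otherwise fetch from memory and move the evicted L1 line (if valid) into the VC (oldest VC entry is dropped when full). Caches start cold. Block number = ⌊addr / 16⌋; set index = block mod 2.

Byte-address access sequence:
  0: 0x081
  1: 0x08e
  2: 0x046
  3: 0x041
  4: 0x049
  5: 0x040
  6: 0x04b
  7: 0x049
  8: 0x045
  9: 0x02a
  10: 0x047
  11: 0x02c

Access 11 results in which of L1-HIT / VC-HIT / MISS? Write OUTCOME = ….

OUTCOME = VC-HIT

  [0] addr=0x81 blk=8 s=0: MISS | VC []
  [1] addr=0x8e blk=8 s=0: L1-HIT | VC []
  [2] addr=0x46 blk=4 s=0: MISS | VC [8]
  [3] addr=0x41 blk=4 s=0: L1-HIT | VC [8]
  [4] addr=0x49 blk=4 s=0: L1-HIT | VC [8]
  [5] addr=0x40 blk=4 s=0: L1-HIT | VC [8]
  [6] addr=0x4b blk=4 s=0: L1-HIT | VC [8]
  [7] addr=0x49 blk=4 s=0: L1-HIT | VC [8]
  [8] addr=0x45 blk=4 s=0: L1-HIT | VC [8]
  [9] addr=0x2a blk=2 s=0: MISS | VC [8, 4]
  [10] addr=0x47 blk=4 s=0: VC-HIT | VC [8, 2]
  [11] addr=0x2c blk=2 s=0: VC-HIT | VC [8, 4]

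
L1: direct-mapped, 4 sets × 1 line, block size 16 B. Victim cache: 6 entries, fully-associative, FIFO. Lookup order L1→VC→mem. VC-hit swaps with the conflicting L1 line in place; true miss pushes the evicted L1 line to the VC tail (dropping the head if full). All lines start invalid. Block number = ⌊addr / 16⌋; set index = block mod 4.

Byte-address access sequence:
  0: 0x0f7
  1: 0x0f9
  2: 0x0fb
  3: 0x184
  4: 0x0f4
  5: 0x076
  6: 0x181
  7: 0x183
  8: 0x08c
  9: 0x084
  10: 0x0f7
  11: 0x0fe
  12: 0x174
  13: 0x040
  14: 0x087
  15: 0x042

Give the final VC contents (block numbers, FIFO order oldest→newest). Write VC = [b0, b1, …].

0: 0xf7 (blk 15, set 3) → MISS  vc=[]
1: 0xf9 (blk 15, set 3) → L1-HIT  vc=[]
2: 0xfb (blk 15, set 3) → L1-HIT  vc=[]
3: 0x184 (blk 24, set 0) → MISS  vc=[]
4: 0xf4 (blk 15, set 3) → L1-HIT  vc=[]
5: 0x76 (blk 7, set 3) → MISS  vc=[15]
6: 0x181 (blk 24, set 0) → L1-HIT  vc=[15]
7: 0x183 (blk 24, set 0) → L1-HIT  vc=[15]
8: 0x8c (blk 8, set 0) → MISS  vc=[15, 24]
9: 0x84 (blk 8, set 0) → L1-HIT  vc=[15, 24]
10: 0xf7 (blk 15, set 3) → VC-HIT  vc=[7, 24]
11: 0xfe (blk 15, set 3) → L1-HIT  vc=[7, 24]
12: 0x174 (blk 23, set 3) → MISS  vc=[7, 24, 15]
13: 0x40 (blk 4, set 0) → MISS  vc=[7, 24, 15, 8]
14: 0x87 (blk 8, set 0) → VC-HIT  vc=[7, 24, 15, 4]
15: 0x42 (blk 4, set 0) → VC-HIT  vc=[7, 24, 15, 8]

VC = [7, 24, 15, 8]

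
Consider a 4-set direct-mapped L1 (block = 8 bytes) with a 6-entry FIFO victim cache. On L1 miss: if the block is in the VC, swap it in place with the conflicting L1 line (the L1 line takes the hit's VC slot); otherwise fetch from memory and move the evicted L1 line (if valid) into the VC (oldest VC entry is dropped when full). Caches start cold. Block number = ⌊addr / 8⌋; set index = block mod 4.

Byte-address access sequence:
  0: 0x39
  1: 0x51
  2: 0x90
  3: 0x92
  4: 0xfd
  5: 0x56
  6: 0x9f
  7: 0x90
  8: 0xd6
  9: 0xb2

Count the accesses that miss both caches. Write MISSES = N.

0: 0x39 (blk 7, set 3) → MISS  vc=[]
1: 0x51 (blk 10, set 2) → MISS  vc=[]
2: 0x90 (blk 18, set 2) → MISS  vc=[10]
3: 0x92 (blk 18, set 2) → L1-HIT  vc=[10]
4: 0xfd (blk 31, set 3) → MISS  vc=[10, 7]
5: 0x56 (blk 10, set 2) → VC-HIT  vc=[18, 7]
6: 0x9f (blk 19, set 3) → MISS  vc=[18, 7, 31]
7: 0x90 (blk 18, set 2) → VC-HIT  vc=[10, 7, 31]
8: 0xd6 (blk 26, set 2) → MISS  vc=[10, 7, 31, 18]
9: 0xb2 (blk 22, set 2) → MISS  vc=[10, 7, 31, 18, 26]

MISSES = 7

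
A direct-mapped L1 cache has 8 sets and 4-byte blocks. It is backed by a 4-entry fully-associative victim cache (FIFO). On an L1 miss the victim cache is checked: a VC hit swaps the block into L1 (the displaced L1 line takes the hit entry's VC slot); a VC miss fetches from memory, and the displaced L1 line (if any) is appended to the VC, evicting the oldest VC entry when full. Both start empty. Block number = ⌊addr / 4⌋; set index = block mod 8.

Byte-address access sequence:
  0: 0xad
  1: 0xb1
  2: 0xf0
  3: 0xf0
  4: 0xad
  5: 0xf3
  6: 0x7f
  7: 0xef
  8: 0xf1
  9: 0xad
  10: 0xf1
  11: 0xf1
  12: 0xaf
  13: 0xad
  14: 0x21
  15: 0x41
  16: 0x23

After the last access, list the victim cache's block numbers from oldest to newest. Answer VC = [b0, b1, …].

  [0] addr=0xad blk=43 s=3: MISS | VC []
  [1] addr=0xb1 blk=44 s=4: MISS | VC []
  [2] addr=0xf0 blk=60 s=4: MISS | VC [44]
  [3] addr=0xf0 blk=60 s=4: L1-HIT | VC [44]
  [4] addr=0xad blk=43 s=3: L1-HIT | VC [44]
  [5] addr=0xf3 blk=60 s=4: L1-HIT | VC [44]
  [6] addr=0x7f blk=31 s=7: MISS | VC [44]
  [7] addr=0xef blk=59 s=3: MISS | VC [44, 43]
  [8] addr=0xf1 blk=60 s=4: L1-HIT | VC [44, 43]
  [9] addr=0xad blk=43 s=3: VC-HIT | VC [44, 59]
  [10] addr=0xf1 blk=60 s=4: L1-HIT | VC [44, 59]
  [11] addr=0xf1 blk=60 s=4: L1-HIT | VC [44, 59]
  [12] addr=0xaf blk=43 s=3: L1-HIT | VC [44, 59]
  [13] addr=0xad blk=43 s=3: L1-HIT | VC [44, 59]
  [14] addr=0x21 blk=8 s=0: MISS | VC [44, 59]
  [15] addr=0x41 blk=16 s=0: MISS | VC [44, 59, 8]
  [16] addr=0x23 blk=8 s=0: VC-HIT | VC [44, 59, 16]

VC = [44, 59, 16]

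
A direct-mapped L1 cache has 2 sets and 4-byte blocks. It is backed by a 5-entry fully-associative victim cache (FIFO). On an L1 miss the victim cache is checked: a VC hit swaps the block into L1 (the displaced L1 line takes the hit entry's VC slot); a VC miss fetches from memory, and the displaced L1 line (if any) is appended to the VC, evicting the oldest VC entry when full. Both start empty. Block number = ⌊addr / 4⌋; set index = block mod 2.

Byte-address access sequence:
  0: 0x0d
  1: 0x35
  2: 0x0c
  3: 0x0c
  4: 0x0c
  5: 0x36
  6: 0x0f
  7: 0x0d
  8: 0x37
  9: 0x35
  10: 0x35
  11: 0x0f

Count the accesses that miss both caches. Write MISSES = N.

#0 0xd→b3/s1 MISS; vc=[]
#1 0x35→b13/s1 MISS; vc=[3]
#2 0xc→b3/s1 VC-HIT; vc=[13]
#3 0xc→b3/s1 L1-HIT; vc=[13]
#4 0xc→b3/s1 L1-HIT; vc=[13]
#5 0x36→b13/s1 VC-HIT; vc=[3]
#6 0xf→b3/s1 VC-HIT; vc=[13]
#7 0xd→b3/s1 L1-HIT; vc=[13]
#8 0x37→b13/s1 VC-HIT; vc=[3]
#9 0x35→b13/s1 L1-HIT; vc=[3]
#10 0x35→b13/s1 L1-HIT; vc=[3]
#11 0xf→b3/s1 VC-HIT; vc=[13]

MISSES = 2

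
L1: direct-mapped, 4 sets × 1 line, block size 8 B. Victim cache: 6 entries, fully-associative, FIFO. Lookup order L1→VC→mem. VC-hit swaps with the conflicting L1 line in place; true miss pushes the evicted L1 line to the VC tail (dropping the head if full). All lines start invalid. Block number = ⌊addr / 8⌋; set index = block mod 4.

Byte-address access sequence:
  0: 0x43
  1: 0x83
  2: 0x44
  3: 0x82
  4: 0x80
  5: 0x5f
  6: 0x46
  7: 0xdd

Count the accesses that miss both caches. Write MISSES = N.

MISSES = 4

0: 0x43 (blk 8, set 0) → MISS  vc=[]
1: 0x83 (blk 16, set 0) → MISS  vc=[8]
2: 0x44 (blk 8, set 0) → VC-HIT  vc=[16]
3: 0x82 (blk 16, set 0) → VC-HIT  vc=[8]
4: 0x80 (blk 16, set 0) → L1-HIT  vc=[8]
5: 0x5f (blk 11, set 3) → MISS  vc=[8]
6: 0x46 (blk 8, set 0) → VC-HIT  vc=[16]
7: 0xdd (blk 27, set 3) → MISS  vc=[16, 11]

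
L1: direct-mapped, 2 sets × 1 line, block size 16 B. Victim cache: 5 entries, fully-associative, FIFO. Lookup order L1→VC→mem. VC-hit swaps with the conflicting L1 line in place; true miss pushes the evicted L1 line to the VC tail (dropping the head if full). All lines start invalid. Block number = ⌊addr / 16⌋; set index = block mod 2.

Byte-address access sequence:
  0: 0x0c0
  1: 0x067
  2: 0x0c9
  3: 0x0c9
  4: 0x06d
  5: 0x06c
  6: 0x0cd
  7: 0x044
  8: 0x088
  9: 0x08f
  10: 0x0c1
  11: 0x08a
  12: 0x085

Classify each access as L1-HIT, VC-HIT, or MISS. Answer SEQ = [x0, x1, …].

SEQ = [MISS, MISS, VC-HIT, L1-HIT, VC-HIT, L1-HIT, VC-HIT, MISS, MISS, L1-HIT, VC-HIT, VC-HIT, L1-HIT]

#0 0xc0→b12/s0 MISS; vc=[]
#1 0x67→b6/s0 MISS; vc=[12]
#2 0xc9→b12/s0 VC-HIT; vc=[6]
#3 0xc9→b12/s0 L1-HIT; vc=[6]
#4 0x6d→b6/s0 VC-HIT; vc=[12]
#5 0x6c→b6/s0 L1-HIT; vc=[12]
#6 0xcd→b12/s0 VC-HIT; vc=[6]
#7 0x44→b4/s0 MISS; vc=[6,12]
#8 0x88→b8/s0 MISS; vc=[6,12,4]
#9 0x8f→b8/s0 L1-HIT; vc=[6,12,4]
#10 0xc1→b12/s0 VC-HIT; vc=[6,8,4]
#11 0x8a→b8/s0 VC-HIT; vc=[6,12,4]
#12 0x85→b8/s0 L1-HIT; vc=[6,12,4]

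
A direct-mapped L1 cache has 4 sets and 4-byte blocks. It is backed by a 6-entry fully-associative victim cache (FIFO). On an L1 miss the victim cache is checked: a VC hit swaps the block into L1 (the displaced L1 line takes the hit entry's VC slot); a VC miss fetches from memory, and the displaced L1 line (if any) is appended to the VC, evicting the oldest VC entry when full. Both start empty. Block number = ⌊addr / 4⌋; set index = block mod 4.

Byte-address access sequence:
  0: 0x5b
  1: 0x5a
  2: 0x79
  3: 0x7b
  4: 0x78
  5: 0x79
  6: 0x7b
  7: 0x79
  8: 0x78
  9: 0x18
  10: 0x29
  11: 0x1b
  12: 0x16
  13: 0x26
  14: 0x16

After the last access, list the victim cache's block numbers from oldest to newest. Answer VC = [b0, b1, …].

VC = [22, 30, 10, 9]

0: 0x5b (blk 22, set 2) → MISS  vc=[]
1: 0x5a (blk 22, set 2) → L1-HIT  vc=[]
2: 0x79 (blk 30, set 2) → MISS  vc=[22]
3: 0x7b (blk 30, set 2) → L1-HIT  vc=[22]
4: 0x78 (blk 30, set 2) → L1-HIT  vc=[22]
5: 0x79 (blk 30, set 2) → L1-HIT  vc=[22]
6: 0x7b (blk 30, set 2) → L1-HIT  vc=[22]
7: 0x79 (blk 30, set 2) → L1-HIT  vc=[22]
8: 0x78 (blk 30, set 2) → L1-HIT  vc=[22]
9: 0x18 (blk 6, set 2) → MISS  vc=[22, 30]
10: 0x29 (blk 10, set 2) → MISS  vc=[22, 30, 6]
11: 0x1b (blk 6, set 2) → VC-HIT  vc=[22, 30, 10]
12: 0x16 (blk 5, set 1) → MISS  vc=[22, 30, 10]
13: 0x26 (blk 9, set 1) → MISS  vc=[22, 30, 10, 5]
14: 0x16 (blk 5, set 1) → VC-HIT  vc=[22, 30, 10, 9]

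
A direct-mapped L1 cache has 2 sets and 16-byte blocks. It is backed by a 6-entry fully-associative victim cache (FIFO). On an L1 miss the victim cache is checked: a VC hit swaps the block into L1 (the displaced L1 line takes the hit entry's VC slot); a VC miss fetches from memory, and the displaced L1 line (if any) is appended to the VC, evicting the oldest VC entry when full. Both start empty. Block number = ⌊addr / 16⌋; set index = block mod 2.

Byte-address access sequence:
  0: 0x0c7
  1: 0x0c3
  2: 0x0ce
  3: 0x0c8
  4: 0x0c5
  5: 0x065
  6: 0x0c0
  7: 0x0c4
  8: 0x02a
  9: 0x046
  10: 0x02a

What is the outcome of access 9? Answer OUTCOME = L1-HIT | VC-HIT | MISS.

OUTCOME = MISS

  [0] addr=0xc7 blk=12 s=0: MISS | VC []
  [1] addr=0xc3 blk=12 s=0: L1-HIT | VC []
  [2] addr=0xce blk=12 s=0: L1-HIT | VC []
  [3] addr=0xc8 blk=12 s=0: L1-HIT | VC []
  [4] addr=0xc5 blk=12 s=0: L1-HIT | VC []
  [5] addr=0x65 blk=6 s=0: MISS | VC [12]
  [6] addr=0xc0 blk=12 s=0: VC-HIT | VC [6]
  [7] addr=0xc4 blk=12 s=0: L1-HIT | VC [6]
  [8] addr=0x2a blk=2 s=0: MISS | VC [6, 12]
  [9] addr=0x46 blk=4 s=0: MISS | VC [6, 12, 2]
  [10] addr=0x2a blk=2 s=0: VC-HIT | VC [6, 12, 4]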